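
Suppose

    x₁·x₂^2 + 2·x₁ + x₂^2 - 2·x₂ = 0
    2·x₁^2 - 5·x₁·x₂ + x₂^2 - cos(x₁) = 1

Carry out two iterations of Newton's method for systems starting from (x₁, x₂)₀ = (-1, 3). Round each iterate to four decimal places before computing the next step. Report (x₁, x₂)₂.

(0.1485, 1.9098)

At (-1, 3): F = (-8.0000, 24.459698).
Jacobian J = [[x₂^2 + 2, 2·x₁·x₂ + 2·x₂ - 2], [4·x₁ - 5·x₂ + sin(x₁), -5·x₁ + 2·x₂]].
At the point, J = [[11.0000, -2.0000], [-19.841471, 11.0000]] (det J = 81.317058).
Solving J·Δ = −F gives Δ = (0.4806, -1.3567).
Then the next iterate is (x₁, x₂)₁ = (-0.5194, 1.6433).
Round to (-0.5194, 1.6433) and repeat: F = (-3.027571, 5.639521), J = [[4.700435, -0.420460], [-10.790459, 5.8836]].
Δ = (0.6679, 0.2665), so (x₁, x₂)₂ = (0.1485, 1.9098).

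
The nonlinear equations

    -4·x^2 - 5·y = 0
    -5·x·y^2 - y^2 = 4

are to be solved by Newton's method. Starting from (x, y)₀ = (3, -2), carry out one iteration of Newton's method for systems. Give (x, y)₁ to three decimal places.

(1.775, -1.320)

At (3, -2): F = (-26.000, -68.000).
Jacobian J = [[-8·x, -5], [-5·y^2, -10·x·y - 2·y]].
At the point, J = [[-24.000, -5.000], [-20.000, 64.000]] (det J = -1636.000).
Solving J·Δ = −F gives Δ = (-1.225, 0.680).
Then the next iterate is (x, y)₁ = (1.775, -1.320).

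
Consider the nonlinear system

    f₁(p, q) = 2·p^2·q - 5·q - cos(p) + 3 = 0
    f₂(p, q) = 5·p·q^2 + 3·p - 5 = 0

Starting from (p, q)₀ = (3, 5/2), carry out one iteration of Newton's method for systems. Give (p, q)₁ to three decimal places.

(2.192, 1.565)

At (3, 5/2): F = (36.48999, 97.750).
Jacobian J = [[4·p·q + sin(p), 2·p^2 - 5], [5·q^2 + 3, 10·p·q]].
At the point, J = [[30.14112, 13.000], [34.250, 75.000]] (det J = 1815.33400).
Solving J·Δ = −F gives Δ = (-0.808, -0.935).
Then the next iterate is (p, q)₁ = (2.192, 1.565).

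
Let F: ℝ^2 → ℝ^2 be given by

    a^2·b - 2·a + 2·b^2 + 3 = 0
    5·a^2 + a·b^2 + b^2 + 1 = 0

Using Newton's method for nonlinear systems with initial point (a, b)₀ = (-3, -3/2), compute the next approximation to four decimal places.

(-2.0060, -3.8194)

At (-3, -3/2): F = (0.0000, 41.5000).
Jacobian J = [[2·a·b - 2, a^2 + 4·b], [10·a + b^2, 2·a·b + 2·b]].
At the point, J = [[7.0000, 3.0000], [-27.7500, 6.0000]] (det J = 125.2500).
Solving J·Δ = −F gives Δ = (0.9940, -2.3194).
Then the next iterate is (a, b)₁ = (-2.0060, -3.8194).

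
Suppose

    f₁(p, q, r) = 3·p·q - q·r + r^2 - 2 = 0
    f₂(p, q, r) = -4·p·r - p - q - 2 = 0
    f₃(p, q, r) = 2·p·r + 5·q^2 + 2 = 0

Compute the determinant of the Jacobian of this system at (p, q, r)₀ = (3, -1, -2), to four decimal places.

666.0000

J = [[3·q, 3·p - r, -q + 2·r], [-4·r - 1, -1, -4·p], [2·r, 10·q, 2·p]].
At the point, J = [[-3.0000, 11.0000, -3.0000], [7.0000, -1.0000, -12.0000], [-4.0000, -10.0000, 6.0000]].
det J = 666.0000.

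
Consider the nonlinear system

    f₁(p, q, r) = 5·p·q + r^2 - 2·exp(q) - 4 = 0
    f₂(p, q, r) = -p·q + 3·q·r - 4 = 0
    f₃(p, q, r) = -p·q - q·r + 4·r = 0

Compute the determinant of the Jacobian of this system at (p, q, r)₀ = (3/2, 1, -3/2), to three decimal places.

-72.000

J = [[5·q, 5·p - 2·exp(q), 2·r], [-q, -p + 3·r, 3·q], [-q, -p - r, -q + 4]].
At the point, J = [[5.000, 2.06344, -3.000], [-1.000, -6.000, 3.000], [-1.000, 0.000, 3.000]].
det J = -72.000.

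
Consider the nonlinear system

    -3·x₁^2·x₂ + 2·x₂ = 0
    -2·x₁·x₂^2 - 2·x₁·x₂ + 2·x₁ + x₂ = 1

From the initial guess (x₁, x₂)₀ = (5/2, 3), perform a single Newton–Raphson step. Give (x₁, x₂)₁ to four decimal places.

At (5/2, 3): F = (-50.2500, -53.0000).
Jacobian J = [[-6·x₁·x₂, -3·x₁^2 + 2], [-2·x₂^2 - 2·x₂ + 2, -4·x₁·x₂ - 2·x₁ + 1]].
At the point, J = [[-45.0000, -16.7500], [-22.0000, -34.0000]] (det J = 1161.5000).
Solving J·Δ = −F gives Δ = (-0.7066, -1.1016).
Then the next iterate is (x₁, x₂)₁ = (1.7934, 1.8984).

(1.7934, 1.8984)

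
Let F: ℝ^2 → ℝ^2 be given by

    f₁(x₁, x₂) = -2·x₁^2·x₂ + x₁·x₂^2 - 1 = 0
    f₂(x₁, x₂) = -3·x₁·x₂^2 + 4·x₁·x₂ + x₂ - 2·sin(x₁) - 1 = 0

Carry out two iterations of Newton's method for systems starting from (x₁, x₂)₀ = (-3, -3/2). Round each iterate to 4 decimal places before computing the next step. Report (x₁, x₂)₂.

At (-3, -3/2): F = (19.2500, 36.032240).
Jacobian J = [[-4·x₁·x₂ + x₂^2, -2·x₁^2 + 2·x₁·x₂], [-3·x₂^2 + 4·x₂ - 2·cos(x₁), -6·x₁·x₂ + 4·x₁ + 1]].
At the point, J = [[-15.7500, -9.0000], [-10.770015, -38.0000]] (det J = 501.569865).
Solving J·Δ = −F gives Δ = (0.8119, 0.7181).
Then the next iterate is (x₁, x₂)₁ = (-2.1881, -0.7819).
Round to (-2.1881, -0.7819) and repeat: F = (5.149399, 10.705686), J = [[-6.232134, -6.153812], [-3.804026, -18.017652]].
Δ = (0.3027, 0.5303), so (x₁, x₂)₂ = (-1.8854, -0.2516).

(-1.8854, -0.2516)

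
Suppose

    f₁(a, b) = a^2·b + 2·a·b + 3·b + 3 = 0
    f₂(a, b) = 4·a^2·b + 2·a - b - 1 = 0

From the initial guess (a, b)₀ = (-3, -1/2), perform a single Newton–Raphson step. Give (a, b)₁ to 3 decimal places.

At (-3, -1/2): F = (0.000, -24.500).
Jacobian J = [[2·a·b + 2·b, a^2 + 2·a + 3], [8·a·b + 2, 4·a^2 - 1]].
At the point, J = [[2.000, 6.000], [14.000, 35.000]] (det J = -14.000).
Solving J·Δ = −F gives Δ = (10.500, -3.500).
Then the next iterate is (a, b)₁ = (7.500, -4.000).

(7.500, -4.000)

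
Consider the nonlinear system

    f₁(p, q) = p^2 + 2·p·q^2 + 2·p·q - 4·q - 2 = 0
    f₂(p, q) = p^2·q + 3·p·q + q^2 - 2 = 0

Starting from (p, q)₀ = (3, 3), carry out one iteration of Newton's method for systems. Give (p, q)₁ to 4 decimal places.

At (3, 3): F = (67.0000, 61.0000).
Jacobian J = [[2·p + 2·q^2 + 2·q, 4·p·q + 2·p - 4], [2·p·q + 3·q, p^2 + 3·p + 2·q]].
At the point, J = [[30.0000, 38.0000], [27.0000, 24.0000]] (det J = -306.0000).
Solving J·Δ = −F gives Δ = (-2.3203, 0.0686).
Then the next iterate is (p, q)₁ = (0.6797, 3.0686).

(0.6797, 3.0686)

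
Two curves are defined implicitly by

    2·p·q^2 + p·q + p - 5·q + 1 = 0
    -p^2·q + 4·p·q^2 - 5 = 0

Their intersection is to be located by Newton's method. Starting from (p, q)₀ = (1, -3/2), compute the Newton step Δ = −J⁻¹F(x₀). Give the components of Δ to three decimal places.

(1.581, 1.882)

At (1, -3/2): F = (12.500, 5.500).
Jacobian J = [[2·q^2 + q + 1, 4·p·q + p - 5], [-2·p·q + 4·q^2, -p^2 + 8·p·q]].
At the point, J = [[4.000, -10.000], [12.000, -13.000]] (det J = 68.000).
Solving J·Δ = −F gives Δ = (1.581, 1.882).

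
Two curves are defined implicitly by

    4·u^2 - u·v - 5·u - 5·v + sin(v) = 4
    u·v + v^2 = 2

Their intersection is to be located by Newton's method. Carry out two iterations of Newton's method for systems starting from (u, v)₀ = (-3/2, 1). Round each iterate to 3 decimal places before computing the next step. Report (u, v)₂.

(-1.694, 4.011)

At (-3/2, 1): F = (9.84147, -2.500).
Jacobian J = [[8·u - v - 5, -u + cos(v) - 5], [v, u + 2·v]].
At the point, J = [[-18.000, -2.95970], [1.000, 0.500]] (det J = -6.04030).
Solving J·Δ = −F gives Δ = (-0.410, 5.821).
Then the next iterate is (u, v)₁ = (-1.910, 6.821).
Round to (-1.910, 6.821) and repeat: F = (-0.42223, 31.49793), J = [[-27.101, -2.23117], [6.821, 11.732]].
Δ = (0.216, -2.810), so (u, v)₂ = (-1.694, 4.011).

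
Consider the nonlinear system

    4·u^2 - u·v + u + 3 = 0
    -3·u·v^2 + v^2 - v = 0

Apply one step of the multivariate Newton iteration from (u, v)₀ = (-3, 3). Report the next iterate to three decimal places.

(-1.352, 2.279)

At (-3, 3): F = (45.000, 87.000).
Jacobian J = [[8·u - v + 1, -u], [-3·v^2, -6·u·v + 2·v - 1]].
At the point, J = [[-26.000, 3.000], [-27.000, 59.000]] (det J = -1453.000).
Solving J·Δ = −F gives Δ = (1.648, -0.721).
Then the next iterate is (u, v)₁ = (-1.352, 2.279).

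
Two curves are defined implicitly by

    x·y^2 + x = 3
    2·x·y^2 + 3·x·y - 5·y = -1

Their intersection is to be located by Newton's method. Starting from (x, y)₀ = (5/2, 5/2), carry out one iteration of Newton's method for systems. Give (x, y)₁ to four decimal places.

At (5/2, 5/2): F = (15.1250, 38.5000).
Jacobian J = [[y^2 + 1, 2·x·y], [2·y^2 + 3·y, 4·x·y + 3·x - 5]].
At the point, J = [[7.2500, 12.5000], [20.0000, 27.5000]] (det J = -50.6250).
Solving J·Δ = −F gives Δ = (-1.2901, -0.4617).
Then the next iterate is (x, y)₁ = (1.2099, 2.0383).

(1.2099, 2.0383)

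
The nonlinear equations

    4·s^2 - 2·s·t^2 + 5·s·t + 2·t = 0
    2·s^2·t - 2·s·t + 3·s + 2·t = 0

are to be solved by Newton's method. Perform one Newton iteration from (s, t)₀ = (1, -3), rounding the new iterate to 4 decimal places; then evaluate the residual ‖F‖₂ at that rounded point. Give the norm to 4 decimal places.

At (1, -3): F = (-35.0000, -3.0000).
Jacobian J = [[8·s - 2·t^2 + 5·t, -4·s·t + 5·s + 2], [4·s·t - 2·t + 3, 2·s^2 - 2·s + 2]].
At the point, J = [[-25.0000, 19.0000], [-3.0000, 2.0000]] (det J = 7.0000).
Solving J·Δ = −F gives Δ = (1.8571, 4.2857).
Then the next iterate is (s, t)₁ = (2.8571, 1.2857).
Re-evaluating at (2.8571, 1.2857): F = (44.144636, 24.786344), so ‖F‖₂ = 50.6272.

50.6272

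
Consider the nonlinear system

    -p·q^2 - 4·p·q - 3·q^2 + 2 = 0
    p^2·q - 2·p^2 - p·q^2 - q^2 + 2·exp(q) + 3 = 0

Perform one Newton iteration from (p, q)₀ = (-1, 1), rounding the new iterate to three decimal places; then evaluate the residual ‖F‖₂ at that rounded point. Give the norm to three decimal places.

4.627

At (-1, 1): F = (4.000, 7.43656).
Jacobian J = [[-q^2 - 4·q, -2·p·q - 4·p - 6·q], [2·p·q - 4·p - q^2, p^2 - 2·p·q - 2·q + 2·exp(q)]].
At the point, J = [[-5.000, 0.000], [1.000, 6.43656]] (det J = -32.18282).
Solving J·Δ = −F gives Δ = (0.800, -1.280).
Then the next iterate is (p, q)₁ = (-0.200, -0.280).
Re-evaluating at (-0.200, -0.280): F = (1.55648, 4.35765), so ‖F‖₂ = 4.627.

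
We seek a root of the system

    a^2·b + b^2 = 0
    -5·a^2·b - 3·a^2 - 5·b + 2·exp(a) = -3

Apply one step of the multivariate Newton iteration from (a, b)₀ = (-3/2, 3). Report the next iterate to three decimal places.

At (-3/2, 3): F = (15.750, -52.05374).
Jacobian J = [[2·a·b, a^2 + 2·b], [-10·a·b - 6·a + 2·exp(a), -5·a^2 - 5]].
At the point, J = [[-9.000, 8.250], [54.44626, -16.250]] (det J = -302.93165).
Solving J·Δ = −F gives Δ = (0.573, -1.284).
Then the next iterate is (a, b)₁ = (-0.927, 1.716).

(-0.927, 1.716)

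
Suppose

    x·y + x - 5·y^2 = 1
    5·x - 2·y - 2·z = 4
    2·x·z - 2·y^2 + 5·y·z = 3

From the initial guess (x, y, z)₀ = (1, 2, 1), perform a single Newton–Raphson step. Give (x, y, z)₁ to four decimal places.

(1.4991, 1.1314, 0.6163)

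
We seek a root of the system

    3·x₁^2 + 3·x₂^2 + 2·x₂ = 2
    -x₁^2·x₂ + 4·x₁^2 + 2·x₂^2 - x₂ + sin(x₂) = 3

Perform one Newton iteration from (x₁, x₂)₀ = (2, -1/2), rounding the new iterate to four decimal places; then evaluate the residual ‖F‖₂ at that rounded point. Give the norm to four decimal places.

3.9786

At (2, -1/2): F = (9.7500, 15.520574).
Jacobian J = [[6·x₁, 6·x₂ + 2], [-2·x₁·x₂ + 8·x₁, -x₁^2 + 4·x₂ + cos(x₂) - 1]].
At the point, J = [[12.0000, -1.0000], [18.0000, -6.122417]] (det J = -55.469009).
Solving J·Δ = −F gives Δ = (-0.7964, 0.1937).
Then the next iterate is (x₁, x₂)₁ = (1.2036, -0.3063).
Re-evaluating at (1.2036, -0.3063): F = (2.014818, 3.430741), so ‖F‖₂ = 3.9786.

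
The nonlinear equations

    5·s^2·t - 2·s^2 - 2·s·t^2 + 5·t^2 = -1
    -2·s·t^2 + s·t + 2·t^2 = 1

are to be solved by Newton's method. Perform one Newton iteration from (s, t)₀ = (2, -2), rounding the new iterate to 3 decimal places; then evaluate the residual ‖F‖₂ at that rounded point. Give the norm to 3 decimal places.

At (2, -2): F = (-43.000, -13.000).
Jacobian J = [[10·s·t - 4·s - 2·t^2, 5·s^2 - 4·s·t + 10·t], [-2·t^2 + t, -4·s·t + s + 4·t]].
At the point, J = [[-56.000, 16.000], [-10.000, 10.000]] (det J = -400.000).
Solving J·Δ = −F gives Δ = (-0.555, 0.745).
Then the next iterate is (s, t)₁ = (1.445, -1.255).
Re-evaluating at (1.445, -1.255): F = (-12.95510, -4.21525), so ‖F‖₂ = 13.624.

13.624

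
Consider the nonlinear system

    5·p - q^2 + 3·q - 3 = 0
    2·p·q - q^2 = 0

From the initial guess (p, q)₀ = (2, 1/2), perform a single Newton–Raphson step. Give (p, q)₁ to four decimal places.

At (2, 1/2): F = (8.2500, 1.7500).
Jacobian J = [[5, -2·q + 3], [2·q, 2·p - 2·q]].
At the point, J = [[5.0000, 2.0000], [1.0000, 3.0000]] (det J = 13.0000).
Solving J·Δ = −F gives Δ = (-1.6346, -0.0385).
Then the next iterate is (p, q)₁ = (0.3654, 0.4615).

(0.3654, 0.4615)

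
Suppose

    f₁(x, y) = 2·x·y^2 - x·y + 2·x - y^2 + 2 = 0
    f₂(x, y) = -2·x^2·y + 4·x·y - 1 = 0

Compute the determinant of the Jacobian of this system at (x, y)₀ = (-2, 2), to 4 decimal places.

304.0000

J = [[2·y^2 - y + 2, 4·x·y - x - 2·y], [-4·x·y + 4·y, -2·x^2 + 4·x]].
At the point, J = [[8.0000, -18.0000], [24.0000, -16.0000]].
det J = 304.0000.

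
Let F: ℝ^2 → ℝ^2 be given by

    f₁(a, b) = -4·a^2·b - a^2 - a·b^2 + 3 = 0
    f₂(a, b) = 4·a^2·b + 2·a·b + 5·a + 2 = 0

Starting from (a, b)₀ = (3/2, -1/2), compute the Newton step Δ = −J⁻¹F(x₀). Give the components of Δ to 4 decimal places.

(-4.7083, -1.0764)

At (3/2, -1/2): F = (4.8750, 3.5000).
Jacobian J = [[-8·a·b - 2·a - b^2, -4·a^2 - 2·a·b], [8·a·b + 2·b + 5, 4·a^2 + 2·a]].
At the point, J = [[2.7500, -7.5000], [-2.0000, 12.0000]] (det J = 18.0000).
Solving J·Δ = −F gives Δ = (-4.7083, -1.0764).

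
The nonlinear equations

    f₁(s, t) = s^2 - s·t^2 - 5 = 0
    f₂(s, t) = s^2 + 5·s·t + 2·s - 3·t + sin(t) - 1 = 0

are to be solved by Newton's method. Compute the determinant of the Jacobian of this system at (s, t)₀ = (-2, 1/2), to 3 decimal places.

50.520

J = [[2·s - t^2, -2·s·t], [2·s + 5·t + 2, 5·s + cos(t) - 3]].
At the point, J = [[-4.250, 2.000], [0.500, -12.12242]].
det J = 50.520.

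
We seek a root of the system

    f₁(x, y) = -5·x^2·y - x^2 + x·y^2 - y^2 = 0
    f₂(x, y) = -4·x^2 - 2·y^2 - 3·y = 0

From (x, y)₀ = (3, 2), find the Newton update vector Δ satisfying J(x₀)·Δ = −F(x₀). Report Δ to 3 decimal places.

(-4.121, 4.447)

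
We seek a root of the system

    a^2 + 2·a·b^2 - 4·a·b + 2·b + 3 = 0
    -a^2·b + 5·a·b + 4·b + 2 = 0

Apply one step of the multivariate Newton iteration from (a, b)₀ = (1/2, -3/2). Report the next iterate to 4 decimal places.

At (1/2, -3/2): F = (5.5000, -7.3750).
Jacobian J = [[2·a + 2·b^2 - 4·b, 4·a·b - 4·a + 2], [-2·a·b + 5·b, -a^2 + 5·a + 4]].
At the point, J = [[11.5000, -3.0000], [-6.0000, 6.2500]] (det J = 53.8750).
Solving J·Δ = −F gives Δ = (-0.2274, 0.9617).
Then the next iterate is (a, b)₁ = (0.2726, -0.5383).

(0.2726, -0.5383)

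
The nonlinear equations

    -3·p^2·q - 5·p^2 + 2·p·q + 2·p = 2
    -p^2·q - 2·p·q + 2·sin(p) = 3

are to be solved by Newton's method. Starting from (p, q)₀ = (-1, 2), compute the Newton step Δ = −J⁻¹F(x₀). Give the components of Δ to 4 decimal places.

At (-1, 2): F = (-19.0000, -2.682942).
Jacobian J = [[-6·p·q - 10·p + 2·q + 2, -3·p^2 + 2·p], [-2·p·q - 2·q + 2·cos(p), -p^2 - 2·p]].
At the point, J = [[28.0000, -5.0000], [1.080605, 1.0000]] (det J = 33.403023).
Solving J·Δ = −F gives Δ = (0.9704, 1.6343).

(0.9704, 1.6343)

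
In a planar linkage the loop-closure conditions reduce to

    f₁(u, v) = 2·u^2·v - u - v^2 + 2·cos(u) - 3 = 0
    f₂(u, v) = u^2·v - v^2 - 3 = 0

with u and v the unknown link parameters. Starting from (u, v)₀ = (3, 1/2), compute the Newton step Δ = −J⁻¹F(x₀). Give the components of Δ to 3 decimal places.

At (3, 1/2): F = (0.77002, 1.250).
Jacobian J = [[4·u·v - 2·sin(u) - 1, 2·u^2 - 2·v], [2·u·v, u^2 - 2·v]].
At the point, J = [[4.71776, 17.000], [3.000, 8.000]] (det J = -13.25792).
Solving J·Δ = −F gives Δ = (-1.138, 0.271).

(-1.138, 0.271)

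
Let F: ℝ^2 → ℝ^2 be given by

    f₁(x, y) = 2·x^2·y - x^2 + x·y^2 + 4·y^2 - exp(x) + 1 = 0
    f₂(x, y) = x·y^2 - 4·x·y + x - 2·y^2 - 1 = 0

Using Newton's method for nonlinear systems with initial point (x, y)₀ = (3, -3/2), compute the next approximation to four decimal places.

(1.9977, -0.6347)

At (3, -3/2): F = (-39.335537, 22.2500).
Jacobian J = [[4·x·y - 2·x + y^2 - exp(x), 2·x^2 + 2·x·y + 8·y], [y^2 - 4·y + 1, 2·x·y - 4·x - 4·y]].
At the point, J = [[-41.835537, -3.0000], [9.2500, -15.0000]] (det J = 655.283054).
Solving J·Δ = −F gives Δ = (-1.0023, 0.8653).
Then the next iterate is (x, y)₁ = (1.9977, -0.6347).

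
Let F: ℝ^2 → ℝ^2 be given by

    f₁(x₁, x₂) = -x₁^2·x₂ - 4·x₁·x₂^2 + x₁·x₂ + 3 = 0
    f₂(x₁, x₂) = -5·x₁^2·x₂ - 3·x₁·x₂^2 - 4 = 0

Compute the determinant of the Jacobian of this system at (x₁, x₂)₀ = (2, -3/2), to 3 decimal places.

-502.500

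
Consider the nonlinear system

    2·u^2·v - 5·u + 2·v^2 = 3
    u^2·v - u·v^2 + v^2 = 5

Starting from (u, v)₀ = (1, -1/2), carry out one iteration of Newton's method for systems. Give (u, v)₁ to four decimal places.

(-0.2143, 3.4821)

At (1, -1/2): F = (-8.5000, -5.5000).
Jacobian J = [[4·u·v - 5, 2·u^2 + 4·v], [2·u·v - v^2, u^2 - 2·u·v + 2·v]].
At the point, J = [[-7.0000, 0.0000], [-1.2500, 1.0000]] (det J = -7.0000).
Solving J·Δ = −F gives Δ = (-1.2143, 3.9821).
Then the next iterate is (u, v)₁ = (-0.2143, 3.4821).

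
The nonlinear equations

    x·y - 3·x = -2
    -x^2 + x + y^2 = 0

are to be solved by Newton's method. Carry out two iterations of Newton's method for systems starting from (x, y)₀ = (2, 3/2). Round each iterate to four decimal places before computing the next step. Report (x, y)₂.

(3.2771, 2.7213)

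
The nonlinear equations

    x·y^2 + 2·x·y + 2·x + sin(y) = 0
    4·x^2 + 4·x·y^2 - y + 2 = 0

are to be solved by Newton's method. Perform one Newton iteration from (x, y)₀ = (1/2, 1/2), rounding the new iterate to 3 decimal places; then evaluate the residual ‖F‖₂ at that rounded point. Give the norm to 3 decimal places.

At (1/2, 1/2): F = (2.10443, 3.000).
Jacobian J = [[y^2 + 2·y + 2, 2·x·y + 2·x + cos(y)], [8·x + 4·y^2, 8·x·y - 1]].
At the point, J = [[3.250, 2.37758], [5.000, 1.000]] (det J = -8.63791).
Solving J·Δ = −F gives Δ = (-0.582, -0.089).
Then the next iterate is (x, y)₁ = (-0.082, 0.411).
Re-evaluating at (-0.082, 0.411): F = (0.15427, 1.56049), so ‖F‖₂ = 1.568.

1.568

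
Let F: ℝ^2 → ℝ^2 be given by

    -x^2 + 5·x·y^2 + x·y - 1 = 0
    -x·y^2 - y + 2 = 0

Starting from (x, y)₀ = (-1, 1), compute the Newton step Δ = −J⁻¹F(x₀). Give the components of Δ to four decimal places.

At (-1, 1): F = (-8.0000, 2.0000).
Jacobian J = [[-2·x + 5·y^2 + y, 10·x·y + x], [-y^2, -2·x·y - 1]].
At the point, J = [[8.0000, -11.0000], [-1.0000, 1.0000]] (det J = -3.0000).
Solving J·Δ = −F gives Δ = (4.6667, 2.6667).

(4.6667, 2.6667)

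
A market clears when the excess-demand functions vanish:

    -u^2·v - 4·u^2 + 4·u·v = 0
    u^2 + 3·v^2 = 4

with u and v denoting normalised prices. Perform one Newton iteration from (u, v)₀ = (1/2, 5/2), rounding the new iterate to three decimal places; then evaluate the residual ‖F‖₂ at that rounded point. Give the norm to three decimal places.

3.044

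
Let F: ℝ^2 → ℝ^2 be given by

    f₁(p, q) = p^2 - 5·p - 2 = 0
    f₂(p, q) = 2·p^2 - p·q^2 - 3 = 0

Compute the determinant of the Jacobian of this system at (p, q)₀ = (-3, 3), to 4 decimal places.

J = [[2·p - 5, 0], [4·p - q^2, -2·p·q]].
At the point, J = [[-11.0000, 0.0000], [-21.0000, 18.0000]].
det J = -198.0000.

-198.0000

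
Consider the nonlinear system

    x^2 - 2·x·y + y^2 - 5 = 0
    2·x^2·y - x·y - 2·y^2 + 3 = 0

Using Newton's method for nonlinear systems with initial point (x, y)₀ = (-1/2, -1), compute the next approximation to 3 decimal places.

(2.469, -2.781)

At (-1/2, -1): F = (-4.750, 0.000).
Jacobian J = [[2·x - 2·y, -2·x + 2·y], [4·x·y - y, 2·x^2 - x - 4·y]].
At the point, J = [[1.000, -1.000], [3.000, 5.000]] (det J = 8.000).
Solving J·Δ = −F gives Δ = (2.969, -1.781).
Then the next iterate is (x, y)₁ = (2.469, -2.781).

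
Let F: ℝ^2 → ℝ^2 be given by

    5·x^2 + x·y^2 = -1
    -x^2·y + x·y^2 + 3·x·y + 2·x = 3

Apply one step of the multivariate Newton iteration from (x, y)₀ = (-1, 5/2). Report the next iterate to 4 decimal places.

(-0.2436, 1.8827)

At (-1, 5/2): F = (-0.2500, -21.2500).
Jacobian J = [[10·x + y^2, 2·x·y], [-2·x·y + y^2 + 3·y + 2, -x^2 + 2·x·y + 3·x]].
At the point, J = [[-3.7500, -5.0000], [20.7500, -9.0000]] (det J = 137.5000).
Solving J·Δ = −F gives Δ = (0.7564, -0.6173).
Then the next iterate is (x, y)₁ = (-0.2436, 1.8827).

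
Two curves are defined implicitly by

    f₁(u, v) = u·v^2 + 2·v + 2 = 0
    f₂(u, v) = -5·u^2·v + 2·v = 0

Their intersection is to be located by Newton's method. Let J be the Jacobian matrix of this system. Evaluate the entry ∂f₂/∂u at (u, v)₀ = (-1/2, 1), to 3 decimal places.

5.000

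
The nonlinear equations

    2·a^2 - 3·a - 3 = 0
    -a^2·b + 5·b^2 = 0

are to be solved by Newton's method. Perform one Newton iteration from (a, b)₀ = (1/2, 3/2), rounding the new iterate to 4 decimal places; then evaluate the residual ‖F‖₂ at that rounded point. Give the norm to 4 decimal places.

32.2162

At (1/2, 3/2): F = (-4.0000, 10.8750).
Jacobian J = [[4·a - 3, 0], [-2·a·b, -a^2 + 10·b]].
At the point, J = [[-1.0000, 0.0000], [-1.5000, 14.7500]] (det J = -14.7500).
Solving J·Δ = −F gives Δ = (-4.0000, -1.1441).
Then the next iterate is (a, b)₁ = (-3.5000, 0.3559).
Re-evaluating at (-3.5000, 0.3559): F = (32.0000, -3.726451), so ‖F‖₂ = 32.2162.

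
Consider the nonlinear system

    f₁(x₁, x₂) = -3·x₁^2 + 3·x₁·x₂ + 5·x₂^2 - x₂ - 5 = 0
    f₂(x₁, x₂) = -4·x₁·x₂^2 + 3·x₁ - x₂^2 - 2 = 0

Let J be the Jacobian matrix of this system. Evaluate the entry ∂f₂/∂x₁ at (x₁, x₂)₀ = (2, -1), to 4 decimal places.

∂f₂/∂x₁ = -4·x₂^2 + 3.
At (2, -1) this is -1.0000.

-1.0000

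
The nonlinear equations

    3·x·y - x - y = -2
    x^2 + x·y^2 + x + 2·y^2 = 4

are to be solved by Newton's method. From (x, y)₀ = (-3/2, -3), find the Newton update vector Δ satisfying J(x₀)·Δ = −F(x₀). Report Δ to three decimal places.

At (-3/2, -3): F = (20.000, 1.250).
Jacobian J = [[3·y - 1, 3·x - 1], [2·x + y^2 + 1, 2·x·y + 4·y]].
At the point, J = [[-10.000, -5.500], [7.000, -3.000]] (det J = 68.500).
Solving J·Δ = −F gives Δ = (0.776, 2.226).

(0.776, 2.226)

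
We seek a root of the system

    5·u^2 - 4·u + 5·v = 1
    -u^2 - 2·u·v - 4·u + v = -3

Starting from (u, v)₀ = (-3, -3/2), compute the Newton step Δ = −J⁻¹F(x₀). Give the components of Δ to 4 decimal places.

At (-3, -3/2): F = (48.5000, -4.5000).
Jacobian J = [[10·u - 4, 5], [-2·u - 2·v - 4, -2·u + 1]].
At the point, J = [[-34.0000, 5.0000], [5.0000, 7.0000]] (det J = -263.0000).
Solving J·Δ = −F gives Δ = (1.3764, -0.3403).

(1.3764, -0.3403)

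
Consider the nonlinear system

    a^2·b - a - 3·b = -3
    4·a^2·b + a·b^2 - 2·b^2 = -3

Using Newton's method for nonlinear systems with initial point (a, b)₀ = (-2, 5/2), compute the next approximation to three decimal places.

(-1.383, 1.791)

At (-2, 5/2): F = (7.500, 18.000).
Jacobian J = [[2·a·b - 1, a^2 - 3], [8·a·b + b^2, 4·a^2 + 2·a·b - 4·b]].
At the point, J = [[-11.000, 1.000], [-33.750, -4.000]] (det J = 77.750).
Solving J·Δ = −F gives Δ = (0.617, -0.709).
Then the next iterate is (a, b)₁ = (-1.383, 1.791).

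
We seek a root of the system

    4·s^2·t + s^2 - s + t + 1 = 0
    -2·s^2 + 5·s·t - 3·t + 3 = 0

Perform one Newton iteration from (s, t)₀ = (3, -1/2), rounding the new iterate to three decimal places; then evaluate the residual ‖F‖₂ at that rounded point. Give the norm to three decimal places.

At (3, -1/2): F = (-11.500, -21.000).
Jacobian J = [[8·s·t + 2·s - 1, 4·s^2 + 1], [-4·s + 5·t, 5·s - 3]].
At the point, J = [[-7.000, 37.000], [-14.500, 12.000]] (det J = 452.500).
Solving J·Δ = −F gives Δ = (-1.412, 0.044).
Then the next iterate is (s, t)₁ = (1.588, -0.456).
Re-evaluating at (1.588, -0.456): F = (-3.12192, -4.29613), so ‖F‖₂ = 5.311.

5.311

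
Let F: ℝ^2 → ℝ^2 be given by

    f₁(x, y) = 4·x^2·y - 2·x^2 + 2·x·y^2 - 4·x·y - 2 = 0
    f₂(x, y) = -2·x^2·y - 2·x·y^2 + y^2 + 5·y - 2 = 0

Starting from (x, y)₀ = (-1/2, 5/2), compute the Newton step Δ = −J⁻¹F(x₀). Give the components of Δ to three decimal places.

(0.268, -1.361)

At (-1/2, 5/2): F = (-1.250, 21.750).
Jacobian J = [[8·x·y - 4·x + 2·y^2 - 4·y, 4·x^2 + 4·x·y - 4·x], [-4·x·y - 2·y^2, -2·x^2 - 4·x·y + 2·y + 5]].
At the point, J = [[-5.500, -2.000], [-7.500, 14.500]] (det J = -94.750).
Solving J·Δ = −F gives Δ = (0.268, -1.361).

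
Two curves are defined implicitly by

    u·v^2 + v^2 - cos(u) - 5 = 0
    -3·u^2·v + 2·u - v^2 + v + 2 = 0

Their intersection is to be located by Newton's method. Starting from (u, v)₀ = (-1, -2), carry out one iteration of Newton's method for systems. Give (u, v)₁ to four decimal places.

At (-1, -2): F = (-5.540302, 0.0000).
Jacobian J = [[v^2 + sin(u), 2·u·v + 2·v], [-6·u·v + 2, -3·u^2 - 2·v + 1]].
At the point, J = [[3.158529, 0.0000], [-10.0000, 2.0000]] (det J = 6.317058).
Solving J·Δ = −F gives Δ = (1.7541, 8.7704).
Then the next iterate is (u, v)₁ = (0.7541, 6.7704).

(0.7541, 6.7704)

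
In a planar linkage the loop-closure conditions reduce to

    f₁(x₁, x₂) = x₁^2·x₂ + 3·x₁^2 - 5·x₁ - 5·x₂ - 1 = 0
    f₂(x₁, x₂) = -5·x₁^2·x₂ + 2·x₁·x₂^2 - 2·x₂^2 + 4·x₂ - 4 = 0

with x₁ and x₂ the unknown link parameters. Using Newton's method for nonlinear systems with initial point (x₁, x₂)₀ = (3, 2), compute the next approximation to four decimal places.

(2.5324, 0.1727)

At (3, 2): F = (19.0000, -70.0000).
Jacobian J = [[2·x₁·x₂ + 6·x₁ - 5, x₁^2 - 5], [-10·x₁·x₂ + 2·x₂^2, -5·x₁^2 + 4·x₁·x₂ - 4·x₂ + 4]].
At the point, J = [[25.0000, 4.0000], [-52.0000, -25.0000]] (det J = -417.0000).
Solving J·Δ = −F gives Δ = (-0.4676, -1.8273).
Then the next iterate is (x₁, x₂)₁ = (2.5324, 0.1727).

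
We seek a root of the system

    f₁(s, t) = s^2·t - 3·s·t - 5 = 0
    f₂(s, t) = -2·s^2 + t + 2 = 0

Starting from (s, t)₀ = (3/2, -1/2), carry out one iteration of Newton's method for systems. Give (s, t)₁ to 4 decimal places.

(0.7130, -2.2222)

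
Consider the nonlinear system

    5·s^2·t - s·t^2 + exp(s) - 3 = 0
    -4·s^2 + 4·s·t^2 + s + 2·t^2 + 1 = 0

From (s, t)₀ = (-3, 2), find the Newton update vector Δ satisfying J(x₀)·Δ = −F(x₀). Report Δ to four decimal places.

At (-3, 2): F = (99.049787, -78.0000).
Jacobian J = [[10·s·t - t^2 + exp(s), 5·s^2 - 2·s·t], [-8·s + 4·t^2 + 1, 8·s·t + 4·t]].
At the point, J = [[-63.950213, 57.0000], [41.0000, -40.0000]] (det J = 221.008517).
Solving J·Δ = −F gives Δ = (-2.1900, -4.1947).

(-2.1900, -4.1947)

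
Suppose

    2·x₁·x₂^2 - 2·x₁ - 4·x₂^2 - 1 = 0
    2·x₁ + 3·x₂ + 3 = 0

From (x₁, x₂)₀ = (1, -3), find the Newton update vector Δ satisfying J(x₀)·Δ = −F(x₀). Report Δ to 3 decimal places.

(0.625, 0.917)

At (1, -3): F = (-21.000, -4.000).
Jacobian J = [[2·x₂^2 - 2, 4·x₁·x₂ - 8·x₂], [2, 3]].
At the point, J = [[16.000, 12.000], [2.000, 3.000]] (det J = 24.000).
Solving J·Δ = −F gives Δ = (0.625, 0.917).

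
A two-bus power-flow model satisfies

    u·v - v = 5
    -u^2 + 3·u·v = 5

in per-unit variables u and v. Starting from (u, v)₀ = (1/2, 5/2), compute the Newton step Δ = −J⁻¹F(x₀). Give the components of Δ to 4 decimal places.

(1.4464, -5.2679)

At (1/2, 5/2): F = (-6.2500, -1.5000).
Jacobian J = [[v, u - 1], [-2·u + 3·v, 3·u]].
At the point, J = [[2.5000, -0.5000], [6.5000, 1.5000]] (det J = 7.0000).
Solving J·Δ = −F gives Δ = (1.4464, -5.2679).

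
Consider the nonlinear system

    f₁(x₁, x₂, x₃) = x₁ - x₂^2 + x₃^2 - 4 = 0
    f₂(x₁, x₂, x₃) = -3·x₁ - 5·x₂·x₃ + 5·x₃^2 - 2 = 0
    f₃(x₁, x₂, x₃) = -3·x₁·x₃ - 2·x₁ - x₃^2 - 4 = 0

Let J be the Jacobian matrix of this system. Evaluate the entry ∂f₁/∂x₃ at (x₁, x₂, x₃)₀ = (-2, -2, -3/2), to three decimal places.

∂f₁/∂x₃ = 2·x₃.
At (-2, -2, -3/2) this is -3.000.

-3.000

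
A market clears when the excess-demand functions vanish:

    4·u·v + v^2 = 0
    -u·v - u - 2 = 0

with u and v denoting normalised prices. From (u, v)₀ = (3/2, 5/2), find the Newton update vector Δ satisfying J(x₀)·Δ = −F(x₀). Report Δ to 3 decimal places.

(-2.037, -0.080)

At (3/2, 5/2): F = (21.250, -7.250).
Jacobian J = [[4·v, 4·u + 2·v], [-v - 1, -u]].
At the point, J = [[10.000, 11.000], [-3.500, -1.500]] (det J = 23.500).
Solving J·Δ = −F gives Δ = (-2.037, -0.080).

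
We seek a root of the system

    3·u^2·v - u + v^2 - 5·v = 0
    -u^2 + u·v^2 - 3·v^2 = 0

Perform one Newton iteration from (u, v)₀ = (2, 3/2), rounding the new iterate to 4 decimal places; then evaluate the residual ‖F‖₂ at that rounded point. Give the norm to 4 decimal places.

25.6517

At (2, 3/2): F = (10.7500, -6.2500).
Jacobian J = [[6·u·v - 1, 3·u^2 + 2·v - 5], [-2·u + v^2, 2·u·v - 6·v]].
At the point, J = [[17.0000, 10.0000], [-1.7500, -3.0000]] (det J = -33.5000).
Solving J·Δ = −F gives Δ = (0.9030, -2.6101).
Then the next iterate is (u, v)₁ = (2.9030, -1.1101).
Re-evaluating at (2.9030, -1.1101): F = (-24.185978, -8.546944), so ‖F‖₂ = 25.6517.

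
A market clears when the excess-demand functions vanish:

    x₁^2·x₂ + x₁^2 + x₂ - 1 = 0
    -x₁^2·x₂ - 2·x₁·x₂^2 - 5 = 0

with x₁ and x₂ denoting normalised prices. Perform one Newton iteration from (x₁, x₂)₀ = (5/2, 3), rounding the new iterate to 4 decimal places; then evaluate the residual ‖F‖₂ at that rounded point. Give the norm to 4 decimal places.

23.0890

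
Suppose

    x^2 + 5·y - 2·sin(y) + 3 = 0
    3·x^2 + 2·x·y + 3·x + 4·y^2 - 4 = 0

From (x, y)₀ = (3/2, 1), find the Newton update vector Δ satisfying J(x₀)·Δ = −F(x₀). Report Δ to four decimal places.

At (3/2, 1): F = (8.567058, 14.2500).
Jacobian J = [[2·x, -2·cos(y) + 5], [6·x + 2·y + 3, 2·x + 8·y]].
At the point, J = [[3.0000, 3.919395], [14.0000, 11.0000]] (det J = -21.871535).
Solving J·Δ = −F gives Δ = (1.7551, -3.5292).

(1.7551, -3.5292)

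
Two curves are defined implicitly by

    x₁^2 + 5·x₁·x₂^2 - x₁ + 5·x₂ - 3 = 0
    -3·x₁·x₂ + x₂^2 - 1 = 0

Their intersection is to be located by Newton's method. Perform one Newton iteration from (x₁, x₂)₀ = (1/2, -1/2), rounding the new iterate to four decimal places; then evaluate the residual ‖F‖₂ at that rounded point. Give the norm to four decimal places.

9.2914

At (1/2, -1/2): F = (-5.1250, 0.0000).
Jacobian J = [[2·x₁ + 5·x₂^2 - 1, 10·x₁·x₂ + 5], [-3·x₂, -3·x₁ + 2·x₂]].
At the point, J = [[1.2500, 2.5000], [1.5000, -2.5000]] (det J = -6.8750).
Solving J·Δ = −F gives Δ = (1.8636, 1.1182).
Then the next iterate is (x₁, x₂)₁ = (2.3636, 0.6182).
Re-evaluating at (2.3636, 0.6182): F = (7.830505, -5.001361), so ‖F‖₂ = 9.2914.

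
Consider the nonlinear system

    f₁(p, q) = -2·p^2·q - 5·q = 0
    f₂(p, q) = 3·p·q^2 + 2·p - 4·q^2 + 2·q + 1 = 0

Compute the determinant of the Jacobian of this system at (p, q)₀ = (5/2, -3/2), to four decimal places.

25.6250

J = [[-4·p·q, -2·p^2 - 5], [3·q^2 + 2, 6·p·q - 8·q + 2]].
At the point, J = [[15.0000, -17.5000], [8.7500, -8.5000]].
det J = 25.6250.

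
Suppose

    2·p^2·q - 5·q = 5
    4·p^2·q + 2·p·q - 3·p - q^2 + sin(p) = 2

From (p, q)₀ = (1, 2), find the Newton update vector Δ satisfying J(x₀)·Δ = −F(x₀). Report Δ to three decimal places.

At (1, 2): F = (-11.000, 3.84147).
Jacobian J = [[4·p·q, 2·p^2 - 5], [8·p·q + 2·q + cos(p) - 3, 4·p^2 + 2·p - 2·q]].
At the point, J = [[8.000, -3.000], [17.54030, 2.000]] (det J = 68.62091).
Solving J·Δ = −F gives Δ = (0.153, -3.260).

(0.153, -3.260)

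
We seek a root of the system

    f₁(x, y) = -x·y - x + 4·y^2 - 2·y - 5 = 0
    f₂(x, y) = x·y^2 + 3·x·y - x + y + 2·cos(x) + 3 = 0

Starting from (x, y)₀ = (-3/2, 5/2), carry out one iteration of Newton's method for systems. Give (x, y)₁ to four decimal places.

(-1.3387, 1.4905)

At (-3/2, 5/2): F = (20.2500, -13.483526).
Jacobian J = [[-y - 1, -x + 8·y - 2], [y^2 + 3·y - 2·sin(x) - 1, 2·x·y + 3·x + 1]].
At the point, J = [[-3.5000, 19.5000], [14.744990, -11.0000]] (det J = -249.027304).
Solving J·Δ = −F gives Δ = (0.1613, -1.0095).
Then the next iterate is (x, y)₁ = (-1.3387, 1.4905).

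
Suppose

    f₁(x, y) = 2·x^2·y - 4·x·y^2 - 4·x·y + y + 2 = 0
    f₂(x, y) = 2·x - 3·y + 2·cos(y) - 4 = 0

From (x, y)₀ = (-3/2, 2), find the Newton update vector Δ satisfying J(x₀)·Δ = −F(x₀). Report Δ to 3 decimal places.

(-2.488, -3.903)

At (-3/2, 2): F = (49.000, -13.83229).
Jacobian J = [[4·x·y - 4·y^2 - 4·y, 2·x^2 - 8·x·y - 4·x + 1], [2, -2·sin(y) - 3]].
At the point, J = [[-36.000, 35.500], [2.000, -4.81859]] (det J = 102.46941).
Solving J·Δ = −F gives Δ = (-2.488, -3.903).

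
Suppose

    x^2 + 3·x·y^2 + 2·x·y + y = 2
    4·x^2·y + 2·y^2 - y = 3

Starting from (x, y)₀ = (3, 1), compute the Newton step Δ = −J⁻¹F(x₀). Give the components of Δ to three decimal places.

(0.275, -1.041)

At (3, 1): F = (23.000, 34.000).
Jacobian J = [[2·x + 3·y^2 + 2·y, 6·x·y + 2·x + 1], [8·x·y, 4·x^2 + 4·y - 1]].
At the point, J = [[11.000, 25.000], [24.000, 39.000]] (det J = -171.000).
Solving J·Δ = −F gives Δ = (0.275, -1.041).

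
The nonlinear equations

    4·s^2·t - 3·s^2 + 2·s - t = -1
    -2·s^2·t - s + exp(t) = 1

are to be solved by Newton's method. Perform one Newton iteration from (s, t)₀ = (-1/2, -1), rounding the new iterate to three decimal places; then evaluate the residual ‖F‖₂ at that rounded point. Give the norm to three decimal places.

At (-1/2, -1): F = (-0.750, 0.36788).
Jacobian J = [[8·s·t - 6·s + 2, 4·s^2 - 1], [-4·s·t - 1, -2·s^2 + exp(t)]].
At the point, J = [[9.000, 0.000], [-3.000, -0.13212]] (det J = -1.18909).
Solving J·Δ = −F gives Δ = (0.083, 0.892).
Then the next iterate is (s, t)₁ = (-0.417, -0.108).
Re-evaluating at (-0.417, -0.108): F = (-0.32279, 0.35219), so ‖F‖₂ = 0.478.

0.478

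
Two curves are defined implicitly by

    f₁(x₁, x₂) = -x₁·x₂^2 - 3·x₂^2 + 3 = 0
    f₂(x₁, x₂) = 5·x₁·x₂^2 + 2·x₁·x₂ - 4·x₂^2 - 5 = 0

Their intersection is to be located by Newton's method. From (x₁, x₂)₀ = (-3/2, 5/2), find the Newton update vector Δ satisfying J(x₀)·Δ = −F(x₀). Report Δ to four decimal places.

At (-3/2, 5/2): F = (-6.3750, -84.3750).
Jacobian J = [[-x₂^2, -2·x₁·x₂ - 6·x₂], [5·x₂^2 + 2·x₂, 10·x₁·x₂ + 2·x₁ - 8·x₂]].
At the point, J = [[-6.2500, -7.5000], [36.2500, -60.5000]] (det J = 650.0000).
Solving J·Δ = −F gives Δ = (0.3802, -1.1668).

(0.3802, -1.1668)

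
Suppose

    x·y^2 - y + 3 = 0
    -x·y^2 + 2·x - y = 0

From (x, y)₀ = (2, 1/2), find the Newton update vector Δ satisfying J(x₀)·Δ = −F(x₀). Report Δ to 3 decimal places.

At (2, 1/2): F = (3.000, 3.000).
Jacobian J = [[y^2, 2·x·y - 1], [-y^2 + 2, -2·x·y - 1]].
At the point, J = [[0.250, 1.000], [1.750, -3.000]] (det J = -2.500).
Solving J·Δ = −F gives Δ = (-4.800, -1.800).

(-4.800, -1.800)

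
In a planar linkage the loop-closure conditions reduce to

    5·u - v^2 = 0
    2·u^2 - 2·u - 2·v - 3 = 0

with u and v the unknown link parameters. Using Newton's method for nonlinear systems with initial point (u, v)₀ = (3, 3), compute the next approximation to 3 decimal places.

(2.880, 3.900)

At (3, 3): F = (6.000, 3.000).
Jacobian J = [[5, -2·v], [4·u - 2, -2]].
At the point, J = [[5.000, -6.000], [10.000, -2.000]] (det J = 50.000).
Solving J·Δ = −F gives Δ = (-0.120, 0.900).
Then the next iterate is (u, v)₁ = (2.880, 3.900).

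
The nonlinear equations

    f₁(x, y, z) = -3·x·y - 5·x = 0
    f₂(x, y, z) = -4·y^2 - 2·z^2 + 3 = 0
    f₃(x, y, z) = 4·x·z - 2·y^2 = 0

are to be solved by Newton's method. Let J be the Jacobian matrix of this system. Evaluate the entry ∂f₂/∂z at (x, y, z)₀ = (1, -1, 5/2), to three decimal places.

-10.000

∂f₂/∂z = -4·z.
At (1, -1, 5/2) this is -10.000.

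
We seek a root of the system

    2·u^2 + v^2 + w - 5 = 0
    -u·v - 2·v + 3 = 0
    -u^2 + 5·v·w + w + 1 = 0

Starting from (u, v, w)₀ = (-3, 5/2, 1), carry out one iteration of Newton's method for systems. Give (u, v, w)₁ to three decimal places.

(-9.457, -19.144, 11.479)

At (-3, 5/2, 1): F = (20.250, 5.500, 5.500).
Jacobian J = [[4·u, 2·v, 1], [-v, -u - 2, 0], [-2·u, 5·w, 5·v + 1]].
At the point, J = [[-12.000, 5.000, 1.000], [-2.500, 1.000, 0.000], [6.000, 5.000, 13.500]] (det J = -11.750).
Solving J·Δ = −F gives Δ = (-6.457, -21.644, 10.479).
Then the next iterate is (u, v, w)₁ = (-9.457, -19.144, 11.479).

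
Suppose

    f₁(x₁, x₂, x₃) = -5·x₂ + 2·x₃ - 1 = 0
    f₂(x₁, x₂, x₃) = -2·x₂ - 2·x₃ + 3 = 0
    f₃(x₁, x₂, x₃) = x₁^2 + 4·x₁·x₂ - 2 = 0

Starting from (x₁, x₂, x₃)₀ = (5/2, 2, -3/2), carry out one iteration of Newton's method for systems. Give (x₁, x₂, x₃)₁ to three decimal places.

At (5/2, 2, -3/2): F = (-14.000, 2.000, 24.250).
Jacobian J = [[0, -5, 2], [0, -2, -2], [2·x₁ + 4·x₂, 4·x₁, 0]].
At the point, J = [[0.000, -5.000, 2.000], [0.000, -2.000, -2.000], [13.000, 10.000, 0.000]] (det J = 182.000).
Solving J·Δ = −F gives Δ = (-0.547, -1.714, 2.714).
Then the next iterate is (x₁, x₂, x₃)₁ = (1.953, 0.286, 1.214).

(1.953, 0.286, 1.214)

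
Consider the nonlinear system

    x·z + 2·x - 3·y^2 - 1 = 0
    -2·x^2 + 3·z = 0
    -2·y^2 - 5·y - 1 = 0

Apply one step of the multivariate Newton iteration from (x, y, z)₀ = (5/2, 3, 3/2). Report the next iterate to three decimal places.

(0.521, 1.000, -2.430)

At (5/2, 3, 3/2): F = (-19.250, -8.000, -34.000).
Jacobian J = [[z + 2, -6·y, x], [-4·x, 0, 3], [0, -4·y - 5, 0]].
At the point, J = [[3.500, -18.000, 2.500], [-10.000, 0.000, 3.000], [0.000, -17.000, 0.000]] (det J = 603.500).
Solving J·Δ = −F gives Δ = (-1.979, -2.000, -3.930).
Then the next iterate is (x, y, z)₁ = (0.521, 1.000, -2.430).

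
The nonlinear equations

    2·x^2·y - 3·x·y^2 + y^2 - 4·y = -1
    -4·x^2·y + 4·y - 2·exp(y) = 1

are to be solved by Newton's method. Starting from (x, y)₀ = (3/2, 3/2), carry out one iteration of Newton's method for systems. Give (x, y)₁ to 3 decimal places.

(1.079, 0.793)

At (3/2, 3/2): F = (-6.125, -17.46338).
Jacobian J = [[4·x·y - 3·y^2, 2·x^2 - 6·x·y + 2·y - 4], [-8·x·y, -4·x^2 - 2·exp(y) + 4]].
At the point, J = [[2.250, -10.000], [-18.000, -13.96338]] (det J = -211.41760).
Solving J·Δ = −F gives Δ = (-0.421, -0.707).
Then the next iterate is (x, y)₁ = (1.079, 0.793).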